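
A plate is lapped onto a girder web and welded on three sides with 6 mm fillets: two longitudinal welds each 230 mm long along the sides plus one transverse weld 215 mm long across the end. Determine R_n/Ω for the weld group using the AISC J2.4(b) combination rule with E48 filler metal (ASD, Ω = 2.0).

E48XX → F_EXX = 480 MPa.
t_e = 0.707 × 6 = 4.242 mm.
R_nwl = 0.6 × 480 × 4.242 × 460 × 10⁻³ = 562 kN (longitudinal, 2 welds).
R_nwt = 0.6 × 480 × 4.242 × 215 × 10⁻³ = 262.7 kN (transverse, base value).
(i) R_nwl + R_nwt = 824.6 kN; (ii) 0.85 R_nwl + 1.5 R_nwt = 871.7 kN.
R_n = max = 871.7 kN [governs: (ii)]; R_n/Ω = 435.8 kN.

R_n/Ω ≈ 436 kN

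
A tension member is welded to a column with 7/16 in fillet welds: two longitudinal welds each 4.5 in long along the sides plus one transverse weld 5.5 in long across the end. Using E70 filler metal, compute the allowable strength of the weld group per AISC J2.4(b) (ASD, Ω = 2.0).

R_n/Ω ≈ 103 kip

E70XX → F_EXX = 70 ksi.
t_e = 0.707 × 0.4375 = 0.3093 in.
R_nwl = 0.6 × 70 × 0.3093 × 9 = 116.9 kip (longitudinal, 2 welds).
R_nwt = 0.6 × 70 × 0.3093 × 5.5 = 71.45 kip (transverse, base value).
(i) R_nwl + R_nwt = 188.4 kip; (ii) 0.85 R_nwl + 1.5 R_nwt = 206.6 kip.
R_n = max = 206.6 kip [governs: (ii)]; R_n/Ω = 103.3 kip.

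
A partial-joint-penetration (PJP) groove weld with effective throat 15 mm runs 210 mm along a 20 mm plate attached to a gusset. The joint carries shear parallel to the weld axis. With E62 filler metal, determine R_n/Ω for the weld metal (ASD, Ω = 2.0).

E62XX → F_EXX = 620 MPa.
Effective throat (given) t_e = 15 mm.
A_we = 15 × 210 = 3150 mm².
F_nw = 0.6 F_EXX = 372 MPa.
R_n/Ω = (372 × 3150) / 2.0 × 10⁻³ = 585.9 kN.

R_n/Ω ≈ 586 kN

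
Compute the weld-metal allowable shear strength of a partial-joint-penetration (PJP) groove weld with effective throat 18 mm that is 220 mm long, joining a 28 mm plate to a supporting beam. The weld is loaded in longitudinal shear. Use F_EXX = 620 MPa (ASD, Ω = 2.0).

Effective throat (given) t_e = 18 mm.
A_we = 18 × 220 = 3960 mm².
F_nw = 0.6 F_EXX = 372 MPa.
R_n/Ω = (372 × 3960) / 2.0 × 10⁻³ = 736.6 kN.

R_n/Ω ≈ 737 kN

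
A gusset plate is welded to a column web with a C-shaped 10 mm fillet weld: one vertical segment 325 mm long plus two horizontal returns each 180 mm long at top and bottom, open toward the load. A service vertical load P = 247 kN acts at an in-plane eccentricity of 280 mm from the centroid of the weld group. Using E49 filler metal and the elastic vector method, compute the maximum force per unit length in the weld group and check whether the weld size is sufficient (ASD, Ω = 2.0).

E49XX → F_EXX = 490 MPa.
Total weld length L_w = 685 mm. Treat welds as unit-width lines.
Centroid: x̄ = 2×180×90 / 685 = 47.3 mm from the vertical weld.
Polar moment about centroid: J = I_x + I_y = [325³/12 + 2×180×162.5²] + [325×47.3² + 2(180³/12 + 180×42.7²)] = 14720000 mm³.
Direct shear f_v = P/L_w = 247×10³ / 685 = 360.6 N/mm (vertical).
Torsion M = P·e = 247×10³ × 280 = 69160000 N·mm.
Critical point at (x, y) = (132.7, 162.5) from centroid. f_tx = M·y/J = 763.4 N/mm; f_ty = M·x/J = 623.4 N/mm.
Resultant f_max = √[f_tx² + (f_v + f_ty)²] = √[763.4² + (360.6 + 623.4)²] = 1245 N/mm.
Capacity per unit length: r_n/Ω = (1/2.0) × 0.6 × 490 × (0.707 × 10) = 1039 N/mm.
1245 > 1039 → NOT adequate.

f_max ≈ 1250 N/mm; NOT adequate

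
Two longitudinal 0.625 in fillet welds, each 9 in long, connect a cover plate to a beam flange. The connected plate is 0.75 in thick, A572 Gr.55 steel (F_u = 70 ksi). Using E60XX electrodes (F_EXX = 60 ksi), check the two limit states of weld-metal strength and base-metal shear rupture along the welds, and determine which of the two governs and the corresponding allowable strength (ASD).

t_e = 0.707 × 0.625 = 0.4419 in; L = 18 in.
Weld metal: R_n/Ω = (1/2.0) × 0.6 × 60 × 0.4419 × 18 = 143.2 kips.
Base metal (shear rupture): R_n/Ω = (1/2.0) × 0.6 × 70 × 0.75 × 18 = 283.5 kips.
Governing: weld metal.

R_n/Ω ≈ 143 kips (weld metal governs)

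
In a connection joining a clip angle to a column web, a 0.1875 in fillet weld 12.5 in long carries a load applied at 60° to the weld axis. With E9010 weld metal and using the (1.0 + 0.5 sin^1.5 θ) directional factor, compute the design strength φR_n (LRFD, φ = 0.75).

E90XX → F_EXX = 90 ksi.
t_e = 0.707 × 0.1875 = 0.1326 in; A_we = 0.1326 × 12.5 = 1.657 in².
Directional factor: 1.0 + 0.5 sin^1.5(60°) = 1.403.
F_nw = 0.6 × 90 × 1.403 = 75.76 ksi.
φR_n = 0.75 × 75.76 × 1.657 = 94.15 kips.

φR_n ≈ 94.2 kips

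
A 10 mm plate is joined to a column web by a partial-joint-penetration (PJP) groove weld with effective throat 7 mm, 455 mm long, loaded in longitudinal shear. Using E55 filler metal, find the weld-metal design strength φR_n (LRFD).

φR_n ≈ 788 kN

E55XX → F_EXX = 550 MPa.
Effective throat (given) t_e = 7 mm.
A_we = 7 × 455 = 3185 mm².
F_nw = 0.6 F_EXX = 330 MPa.
φR_n = 0.75 × 330 × 3185 × 10⁻³ = 788.3 kN.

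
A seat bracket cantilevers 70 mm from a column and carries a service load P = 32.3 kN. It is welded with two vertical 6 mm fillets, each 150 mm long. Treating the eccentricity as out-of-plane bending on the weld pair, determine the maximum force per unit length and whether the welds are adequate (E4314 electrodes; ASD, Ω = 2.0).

f_max ≈ 320 N/mm; adequate

E43XX → F_EXX = 430 MPa.
L_w = 2 × 150 = 300 mm; section modulus (unit throat) S = 2 × L²/6 = 7500 mm².
Direct shear f_v = P/L_w = 32.3×10³/300 = 107.7 N/mm.
Moment M = P × e = 32.3×10³ × 70 = 2261000 N·mm; bending f_b = M/S = 301.5 N/mm.
f_max = √(f_v² + f_b²) = √(107.7² + 301.5²) = 320.1 N/mm.
r_n/Ω = (1/2.0) × 0.6 × 430 × (0.707 × 6) = 547.2 N/mm → adequate.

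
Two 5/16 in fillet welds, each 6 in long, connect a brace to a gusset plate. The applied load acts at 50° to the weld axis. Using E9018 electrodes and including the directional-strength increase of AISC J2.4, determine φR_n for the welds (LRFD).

φR_n ≈ 143 kips

E90XX → F_EXX = 90 ksi.
t_e = 0.707 × 0.3125 = 0.2209 in; A_we = 0.2209 × 12 = 2.651 in².
Directional factor: 1.0 + 0.5 sin^1.5(50°) = 1.335.
F_nw = 0.6 × 90 × 1.335 = 72.1 ksi.
φR_n = 0.75 × 72.1 × 2.651 = 143.4 kips.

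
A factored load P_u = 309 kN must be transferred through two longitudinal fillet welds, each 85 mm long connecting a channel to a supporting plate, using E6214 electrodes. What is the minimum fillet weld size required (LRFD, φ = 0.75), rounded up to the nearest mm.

w = 10 mm

E62XX → F_EXX = 620 MPa.
Total weld length L = 170 mm.
Required throat t_e = P_u / (φ × 0.6 F_EXX × L) = 309 / (0.75 × 0.6 × 620 × 170 × 10⁻³) = 6.515 mm.
Required leg w = t_e / 0.707 = 9.215 mm → use 10 mm.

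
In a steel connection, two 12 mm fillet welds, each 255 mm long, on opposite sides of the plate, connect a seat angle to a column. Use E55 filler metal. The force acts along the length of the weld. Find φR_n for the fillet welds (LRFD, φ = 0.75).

φR_n ≈ 1070 kN

E55XX → F_EXX = 550 MPa.
Effective throat t_e = 0.707 × 12 = 8.484 mm.
Total length L = 510 mm; A_we = 8.484 × 510 = 4327 mm².
F_nw = 0.6 F_EXX = 0.6 × 550 = 330 MPa.
φR_n = 0.75 × 330 × 4327 × 10⁻³ = 1071 kN.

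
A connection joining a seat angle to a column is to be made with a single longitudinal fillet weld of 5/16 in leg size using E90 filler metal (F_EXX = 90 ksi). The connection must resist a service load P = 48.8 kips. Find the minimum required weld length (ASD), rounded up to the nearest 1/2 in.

Throat t_e = 0.707 × 0.3125 = 0.2209 in.
r_n/Ω = (0.6 × 90 × 0.2209) / 2.0 = 5.965 kip/in.
L_req = P / (r_n/Ω) = 48.8 / 5.965 = 8.181 in total.
Round up → use L = 8.5 in.

L = 8.5 in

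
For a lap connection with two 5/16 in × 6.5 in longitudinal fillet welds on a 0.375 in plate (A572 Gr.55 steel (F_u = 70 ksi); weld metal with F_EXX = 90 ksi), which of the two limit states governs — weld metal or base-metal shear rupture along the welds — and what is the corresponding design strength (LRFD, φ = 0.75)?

t_e = 0.707 × 0.3125 = 0.2209 in; L = 13 in.
Weld metal: φR_n = 0.75 × 0.6 × 90 × 0.2209 × 13 = 116.3 kips.
Base metal (shear rupture): φR_n = 0.75 × 0.6 × 70 × 0.375 × 13 = 153.6 kips.
Governing: weld metal.

φR_n ≈ 116 kips (weld metal governs)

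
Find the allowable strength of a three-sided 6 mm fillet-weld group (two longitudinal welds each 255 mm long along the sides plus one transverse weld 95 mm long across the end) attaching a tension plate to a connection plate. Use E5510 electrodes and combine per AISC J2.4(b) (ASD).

R_n/Ω ≈ 423 kN

E55XX → F_EXX = 550 MPa.
t_e = 0.707 × 6 = 4.242 mm.
R_nwl = 0.6 × 550 × 4.242 × 510 × 10⁻³ = 713.9 kN (longitudinal, 2 welds).
R_nwt = 0.6 × 550 × 4.242 × 95 × 10⁻³ = 133 kN (transverse, base value).
(i) R_nwl + R_nwt = 846.9 kN; (ii) 0.85 R_nwl + 1.5 R_nwt = 806.3 kN.
R_n = max = 846.9 kN [governs: (i)]; R_n/Ω = 423.5 kN.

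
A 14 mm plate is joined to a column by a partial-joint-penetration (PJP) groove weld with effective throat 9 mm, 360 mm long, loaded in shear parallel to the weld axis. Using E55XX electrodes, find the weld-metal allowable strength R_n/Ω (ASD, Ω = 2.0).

R_n/Ω ≈ 535 kN

E55XX → F_EXX = 550 MPa.
Effective throat (given) t_e = 9 mm.
A_we = 9 × 360 = 3240 mm².
F_nw = 0.6 F_EXX = 330 MPa.
R_n/Ω = (330 × 3240) / 2.0 × 10⁻³ = 534.6 kN.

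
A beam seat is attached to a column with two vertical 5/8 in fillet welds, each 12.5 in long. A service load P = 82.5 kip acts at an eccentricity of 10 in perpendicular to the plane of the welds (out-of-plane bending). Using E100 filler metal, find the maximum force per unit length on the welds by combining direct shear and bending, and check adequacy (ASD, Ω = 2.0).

E100XX → F_EXX = 100 ksi.
L_w = 2 × 12.5 = 25 in; section modulus (unit throat) S = 2 × L²/6 = 52.08 in².
Direct shear f_v = P/L_w = 82.5/25 = 3.3 kip/in.
Moment M = P × e = 82.5 × 10 = 825 kip·in; bending f_b = M/S = 15.84 kip/in.
f_max = √(f_v² + f_b²) = √(3.3² + 15.84²) = 16.18 kip/in.
r_n/Ω = (1/2.0) × 0.6 × 100 × (0.707 × 0.625) = 13.26 kip/in → NOT adequate.

f_max ≈ 16.2 kip/in; NOT adequate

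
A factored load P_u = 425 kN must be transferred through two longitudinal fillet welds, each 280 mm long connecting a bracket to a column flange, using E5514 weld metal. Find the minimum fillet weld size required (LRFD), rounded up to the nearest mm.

E55XX → F_EXX = 550 MPa.
Total weld length L = 560 mm.
Required throat t_e = P_u / (φ × 0.6 F_EXX × L) = 425 / (0.75 × 0.6 × 550 × 560 × 10⁻³) = 3.066 mm.
Required leg w = t_e / 0.707 = 4.337 mm → use 5 mm.

w = 5 mm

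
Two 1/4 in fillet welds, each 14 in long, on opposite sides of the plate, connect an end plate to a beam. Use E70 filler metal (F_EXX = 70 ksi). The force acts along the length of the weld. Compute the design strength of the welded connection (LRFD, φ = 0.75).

Effective throat t_e = 0.707 × 0.25 = 0.1767 in.
Total length L = 28 in; A_we = 0.1767 × 28 = 4.949 in².
F_nw = 0.6 F_EXX = 0.6 × 70 = 42 ksi.
φR_n = 0.75 × 42 × 4.949 = 155.9 kips.

φR_n ≈ 156 kips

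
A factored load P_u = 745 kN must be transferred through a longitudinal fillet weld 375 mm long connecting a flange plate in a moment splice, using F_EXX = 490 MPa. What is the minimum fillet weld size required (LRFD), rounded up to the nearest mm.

w = 13 mm

Total weld length L = 375 mm.
Required throat t_e = P_u / (φ × 0.6 F_EXX × L) = 745 / (0.75 × 0.6 × 490 × 375 × 10⁻³) = 9.01 mm.
Required leg w = t_e / 0.707 = 12.74 mm → use 13 mm.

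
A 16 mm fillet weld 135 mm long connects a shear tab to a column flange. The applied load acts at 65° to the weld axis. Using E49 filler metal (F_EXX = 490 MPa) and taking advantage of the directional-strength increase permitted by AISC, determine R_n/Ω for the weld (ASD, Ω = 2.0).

R_n/Ω ≈ 321 kN

t_e = 0.707 × 16 = 11.31 mm; A_we = 11.31 × 135 = 1527 mm².
Directional factor: 1.0 + 0.5 sin^1.5(65°) = 1.431.
F_nw = 0.6 × 490 × 1.431 = 420.8 MPa.
R_n/Ω = (420.8 × 1527) / 2.0 × 10⁻³ = 321.3 kN.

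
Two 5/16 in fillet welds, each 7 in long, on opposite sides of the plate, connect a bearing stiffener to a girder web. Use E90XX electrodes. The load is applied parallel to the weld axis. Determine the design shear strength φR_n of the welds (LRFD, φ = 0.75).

E90XX → F_EXX = 90 ksi.
Effective throat t_e = 0.707 × 0.3125 = 0.2209 in.
Total length L = 14 in; A_we = 0.2209 × 14 = 3.093 in².
F_nw = 0.6 F_EXX = 0.6 × 90 = 54 ksi.
φR_n = 0.75 × 54 × 3.093 = 125.3 kips.

φR_n ≈ 125 kips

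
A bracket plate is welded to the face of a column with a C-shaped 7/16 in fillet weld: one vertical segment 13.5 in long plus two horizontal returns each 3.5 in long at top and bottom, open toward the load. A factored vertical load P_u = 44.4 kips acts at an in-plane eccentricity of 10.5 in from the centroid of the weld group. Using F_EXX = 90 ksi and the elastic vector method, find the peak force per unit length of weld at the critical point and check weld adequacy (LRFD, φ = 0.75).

Total weld length L_w = 20.5 in. Treat welds as unit-width lines.
Centroid: x̄ = 2×3.5×1.75 / 20.5 = 0.5976 in from the vertical weld.
Polar moment about centroid: J = I_x + I_y = [13.5³/12 + 2×3.5×6.75²] + [13.5×0.5976² + 2(3.5³/12 + 3.5×1.152²)] = 545.2 in³.
Direct shear f_v = P/L_w = 44.4 / 20.5 = 2.166 kip/in (vertical).
Torsion M = P·e = 44.4 × 10.5 = 466.2 kip·in.
Critical point at (x, y) = (2.902, 6.75) from centroid. f_tx = M·y/J = 5.772 kip/in; f_ty = M·x/J = 2.482 kip/in.
Resultant f_max = √[f_tx² + (f_v + f_ty)²] = √[5.772² + (2.166 + 2.482)²] = 7.41 kip/in.
Capacity per unit length: φr_n = 0.75 × 0.6 × 90 × (0.707 × 0.4375) = 12.53 kip/in.
7.41 ≤ 12.53 → adequate.

f_max ≈ 7.41 kip/in; adequate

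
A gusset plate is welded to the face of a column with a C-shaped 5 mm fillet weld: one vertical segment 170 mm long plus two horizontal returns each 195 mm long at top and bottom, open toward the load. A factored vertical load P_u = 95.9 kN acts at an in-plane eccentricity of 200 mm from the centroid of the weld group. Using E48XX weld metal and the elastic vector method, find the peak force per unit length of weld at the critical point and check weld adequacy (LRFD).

E48XX → F_EXX = 480 MPa.
Total weld length L_w = 560 mm. Treat welds as unit-width lines.
Centroid: x̄ = 2×195×97.5 / 560 = 67.9 mm from the vertical weld.
Polar moment about centroid: J = I_x + I_y = [170³/12 + 2×195×85²] + [170×67.9² + 2(195³/12 + 195×29.6²)] = 5588000 mm³.
Direct shear f_v = P/L_w = 95.9×10³ / 560 = 171.2 N/mm (vertical).
Torsion M = P·e = 95.9×10³ × 200 = 19180000 N·mm.
Critical point at (x, y) = (127.1, 85) from centroid. f_tx = M·y/J = 291.7 N/mm; f_ty = M·x/J = 436.2 N/mm.
Resultant f_max = √[f_tx² + (f_v + f_ty)²] = √[291.7² + (171.2 + 436.2)²] = 673.9 N/mm.
Capacity per unit length: φr_n = 0.75 × 0.6 × 480 × (0.707 × 5) = 763.6 N/mm.
673.9 ≤ 763.6 → adequate.

f_max ≈ 674 N/mm; adequate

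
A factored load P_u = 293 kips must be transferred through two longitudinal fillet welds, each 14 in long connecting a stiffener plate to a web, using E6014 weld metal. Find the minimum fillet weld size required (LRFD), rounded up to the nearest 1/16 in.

E60XX → F_EXX = 60 ksi.
Total weld length L = 28 in.
Required throat t_e = P_u / (φ × 0.6 F_EXX × L) = 293 / (0.75 × 0.6 × 60 × 28) = 0.3876 in.
Required leg w = t_e / 0.707 = 0.5482 in → use 9/16 in.

w = 9/16 in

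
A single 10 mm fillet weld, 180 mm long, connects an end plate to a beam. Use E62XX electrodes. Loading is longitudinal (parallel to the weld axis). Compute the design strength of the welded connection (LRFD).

φR_n ≈ 355 kN

E62XX → F_EXX = 620 MPa.
Effective throat t_e = 0.707 × 10 = 7.07 mm.
Total length L = 180 mm; A_we = 7.07 × 180 = 1273 mm².
F_nw = 0.6 F_EXX = 0.6 × 620 = 372 MPa.
φR_n = 0.75 × 372 × 1273 × 10⁻³ = 355.1 kN.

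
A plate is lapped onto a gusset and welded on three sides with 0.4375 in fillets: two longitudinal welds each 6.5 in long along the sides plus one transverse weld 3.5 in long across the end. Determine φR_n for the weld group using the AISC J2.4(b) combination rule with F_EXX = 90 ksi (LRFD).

φR_n ≈ 207 kips

t_e = 0.707 × 0.4375 = 0.3093 in.
R_nwl = 0.6 × 90 × 0.3093 × 13 = 217.1 kips (longitudinal, 2 welds).
R_nwt = 0.6 × 90 × 0.3093 × 3.5 = 58.46 kips (transverse, base value).
(i) R_nwl + R_nwt = 275.6 kips; (ii) 0.85 R_nwl + 1.5 R_nwt = 272.3 kips.
R_n = max = 275.6 kips [governs: (i)]; φR_n = 206.7 kips.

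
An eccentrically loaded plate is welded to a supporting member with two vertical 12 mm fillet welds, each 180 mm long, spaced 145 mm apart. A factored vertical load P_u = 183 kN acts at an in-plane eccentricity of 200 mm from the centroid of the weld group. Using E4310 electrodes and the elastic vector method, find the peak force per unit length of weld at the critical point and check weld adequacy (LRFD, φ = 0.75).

f_max ≈ 1840 N/mm; NOT adequate

E43XX → F_EXX = 430 MPa.
Total weld length L_w = 360 mm. Treat welds as unit-width lines.
Polar moment about centroid: J = 2[d³/12 + d(b/2)²] = 2[180³/12 + 180×72.5²] = 2864000 mm³.
Direct shear f_v = P/L_w = 183×10³ / 360 = 508.3 N/mm (vertical).
Torsion M = P·e = 183×10³ × 200 = 36600000 N·mm.
Critical point at (x, y) = (72.5, 90) from centroid. f_tx = M·y/J = 1150 N/mm; f_ty = M·x/J = 926.4 N/mm.
Resultant f_max = √[f_tx² + (f_v + f_ty)²] = √[1150² + (508.3 + 926.4)²] = 1839 N/mm.
Capacity per unit length: φr_n = 0.75 × 0.6 × 430 × (0.707 × 12) = 1642 N/mm.
1839 > 1642 → NOT adequate.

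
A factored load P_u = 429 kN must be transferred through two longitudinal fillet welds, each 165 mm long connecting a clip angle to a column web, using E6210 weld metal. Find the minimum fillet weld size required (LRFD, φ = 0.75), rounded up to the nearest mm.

w = 7 mm

E62XX → F_EXX = 620 MPa.
Total weld length L = 330 mm.
Required throat t_e = P_u / (φ × 0.6 F_EXX × L) = 429 / (0.75 × 0.6 × 620 × 330 × 10⁻³) = 4.659 mm.
Required leg w = t_e / 0.707 = 6.591 mm → use 7 mm.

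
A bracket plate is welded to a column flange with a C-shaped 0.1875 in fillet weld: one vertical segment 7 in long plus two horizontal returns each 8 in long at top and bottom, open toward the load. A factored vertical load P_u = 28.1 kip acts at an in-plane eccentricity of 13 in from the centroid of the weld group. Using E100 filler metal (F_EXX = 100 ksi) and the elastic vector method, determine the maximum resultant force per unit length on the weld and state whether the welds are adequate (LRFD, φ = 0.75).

Total weld length L_w = 23 in. Treat welds as unit-width lines.
Centroid: x̄ = 2×8×4 / 23 = 2.783 in from the vertical weld.
Polar moment about centroid: J = I_x + I_y = [7³/12 + 2×8×3.5²] + [7×2.783² + 2(8³/12 + 8×1.217²)] = 387.8 in³.
Direct shear f_v = P/L_w = 28.1 / 23 = 1.222 kip/in (vertical).
Torsion M = P·e = 28.1 × 13 = 365.3 kip·in.
Critical point at (x, y) = (5.217, 3.5) from centroid. f_tx = M·y/J = 3.297 kip/in; f_ty = M·x/J = 4.914 kip/in.
Resultant f_max = √[f_tx² + (f_v + f_ty)²] = √[3.297² + (1.222 + 4.914)²] = 6.966 kip/in.
Capacity per unit length: φr_n = 0.75 × 0.6 × 100 × (0.707 × 0.1875) = 5.965 kip/in.
6.966 > 5.965 → NOT adequate.

f_max ≈ 6.97 kip/in; NOT adequate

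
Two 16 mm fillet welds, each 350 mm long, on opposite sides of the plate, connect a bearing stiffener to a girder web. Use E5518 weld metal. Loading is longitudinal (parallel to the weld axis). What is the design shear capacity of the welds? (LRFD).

φR_n ≈ 1960 kN

E55XX → F_EXX = 550 MPa.
Effective throat t_e = 0.707 × 16 = 11.31 mm.
Total length L = 700 mm; A_we = 11.31 × 700 = 7918 mm².
F_nw = 0.6 F_EXX = 0.6 × 550 = 330 MPa.
φR_n = 0.75 × 330 × 7918 × 10⁻³ = 1960 kN.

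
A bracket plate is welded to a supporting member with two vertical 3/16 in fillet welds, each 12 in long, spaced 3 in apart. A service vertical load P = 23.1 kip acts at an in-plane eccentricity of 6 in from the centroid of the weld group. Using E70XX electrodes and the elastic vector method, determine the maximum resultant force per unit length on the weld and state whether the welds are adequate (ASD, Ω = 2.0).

E70XX → F_EXX = 70 ksi.
Total weld length L_w = 24 in. Treat welds as unit-width lines.
Polar moment about centroid: J = 2[d³/12 + d(b/2)²] = 2[12³/12 + 12×1.5²] = 342 in³.
Direct shear f_v = P/L_w = 23.1 / 24 = 0.9625 kip/in (vertical).
Torsion M = P·e = 23.1 × 6 = 138.6 kip·in.
Critical point at (x, y) = (1.5, 6) from centroid. f_tx = M·y/J = 2.432 kip/in; f_ty = M·x/J = 0.6079 kip/in.
Resultant f_max = √[f_tx² + (f_v + f_ty)²] = √[2.432² + (0.9625 + 0.6079)²] = 2.895 kip/in.
Capacity per unit length: r_n/Ω = (1/2.0) × 0.6 × 70 × (0.707 × 0.1875) = 2.784 kip/in.
2.895 > 2.784 → NOT adequate.

f_max ≈ 2.89 kip/in; NOT adequate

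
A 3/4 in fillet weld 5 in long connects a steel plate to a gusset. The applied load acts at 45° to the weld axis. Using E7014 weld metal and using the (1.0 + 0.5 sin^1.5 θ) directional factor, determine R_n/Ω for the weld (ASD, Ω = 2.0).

R_n/Ω ≈ 72.2 kips

E70XX → F_EXX = 70 ksi.
t_e = 0.707 × 0.75 = 0.5302 in; A_we = 0.5302 × 5 = 2.651 in².
Directional factor: 1.0 + 0.5 sin^1.5(45°) = 1.297.
F_nw = 0.6 × 70 × 1.297 = 54.49 ksi.
R_n/Ω = (54.49 × 2.651) / 2.0 = 72.23 kips.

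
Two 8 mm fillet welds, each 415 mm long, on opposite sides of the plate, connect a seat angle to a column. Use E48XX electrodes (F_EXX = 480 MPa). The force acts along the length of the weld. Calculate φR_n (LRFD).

Effective throat t_e = 0.707 × 8 = 5.656 mm.
Total length L = 830 mm; A_we = 5.656 × 830 = 4694 mm².
F_nw = 0.6 F_EXX = 0.6 × 480 = 288 MPa.
φR_n = 0.75 × 288 × 4694 × 10⁻³ = 1014 kN.

φR_n ≈ 1010 kN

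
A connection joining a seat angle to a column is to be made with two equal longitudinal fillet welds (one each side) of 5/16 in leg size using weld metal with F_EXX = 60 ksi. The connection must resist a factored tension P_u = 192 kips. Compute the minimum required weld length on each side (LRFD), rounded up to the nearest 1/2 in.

L = 16.5 in on each side

Throat t_e = 0.707 × 0.3125 = 0.2209 in.
φr_n = 0.75 × 0.6 × 60 × 0.2209 = 5.965 kips/in.
L_req = P_u / φr_n = 192 / 5.965 = 32.19 in total.
Per side: 32.19 / 2 = 16.09 in.
Round up → use L = 16.5 in on each side.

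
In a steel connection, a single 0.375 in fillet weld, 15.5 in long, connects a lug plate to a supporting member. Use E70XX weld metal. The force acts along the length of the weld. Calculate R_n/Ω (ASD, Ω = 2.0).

E70XX → F_EXX = 70 ksi.
Effective throat t_e = 0.707 × 0.375 = 0.2651 in.
Total length L = 15.5 in; A_we = 0.2651 × 15.5 = 4.109 in².
F_nw = 0.6 F_EXX = 0.6 × 70 = 42 ksi.
R_n = 42 × 4.109 = 172.6 kip; R_n/Ω = 172.6/2.0 = 86.3 kip.

R_n/Ω ≈ 86.3 kip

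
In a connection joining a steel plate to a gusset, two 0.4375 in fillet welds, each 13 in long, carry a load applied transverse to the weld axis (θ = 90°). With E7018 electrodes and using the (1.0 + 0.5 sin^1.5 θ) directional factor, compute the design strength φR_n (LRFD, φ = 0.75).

φR_n ≈ 380 kip

E70XX → F_EXX = 70 ksi.
t_e = 0.707 × 0.4375 = 0.3093 in; A_we = 0.3093 × 26 = 8.042 in².
Directional factor: 1.0 + 0.5 sin^1.5(90°) = 1.5.
F_nw = 0.6 × 70 × 1.5 = 63 ksi.
φR_n = 0.75 × 63 × 8.042 = 380 kip.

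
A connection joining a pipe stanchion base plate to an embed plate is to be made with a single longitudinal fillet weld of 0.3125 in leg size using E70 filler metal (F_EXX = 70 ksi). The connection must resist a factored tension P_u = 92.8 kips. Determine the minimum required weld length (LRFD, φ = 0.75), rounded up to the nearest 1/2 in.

Throat t_e = 0.707 × 0.3125 = 0.2209 in.
φr_n = 0.75 × 0.6 × 70 × 0.2209 = 6.96 kips/in.
L_req = P_u / φr_n = 92.8 / 6.96 = 13.33 in total.
Round up → use L = 13.5 in.

L = 13.5 in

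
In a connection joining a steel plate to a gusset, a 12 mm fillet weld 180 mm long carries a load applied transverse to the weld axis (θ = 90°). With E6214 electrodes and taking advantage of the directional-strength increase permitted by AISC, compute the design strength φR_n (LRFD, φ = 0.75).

φR_n ≈ 639 kN

E62XX → F_EXX = 620 MPa.
t_e = 0.707 × 12 = 8.484 mm; A_we = 8.484 × 180 = 1527 mm².
Directional factor: 1.0 + 0.5 sin^1.5(90°) = 1.5.
F_nw = 0.6 × 620 × 1.5 = 558 MPa.
φR_n = 0.75 × 558 × 1527 × 10⁻³ = 639.1 kN.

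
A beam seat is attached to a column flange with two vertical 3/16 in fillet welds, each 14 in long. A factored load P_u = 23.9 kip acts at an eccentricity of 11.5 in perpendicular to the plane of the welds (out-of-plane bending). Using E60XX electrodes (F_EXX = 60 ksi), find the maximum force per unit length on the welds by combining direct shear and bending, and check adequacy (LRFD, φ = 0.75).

L_w = 2 × 14 = 28 in; section modulus (unit throat) S = 2 × L²/6 = 65.33 in².
Direct shear f_v = P/L_w = 23.9/28 = 0.8536 kip/in.
Moment M = P × e = 23.9 × 11.5 = 274.85 kip·in; bending f_b = M/S = 4.207 kip/in.
f_max = √(f_v² + f_b²) = √(0.8536² + 4.207²) = 4.293 kip/in.
φr_n = 0.75 × 0.6 × 60 × (0.707 × 0.1875) = 3.579 kip/in → NOT adequate.

f_max ≈ 4.29 kip/in; NOT adequate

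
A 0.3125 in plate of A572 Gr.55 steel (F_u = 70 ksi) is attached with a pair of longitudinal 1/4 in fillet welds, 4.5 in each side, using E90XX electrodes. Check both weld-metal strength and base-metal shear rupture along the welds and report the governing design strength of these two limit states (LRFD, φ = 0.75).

E90XX → F_EXX = 90 ksi.
t_e = 0.707 × 0.25 = 0.1767 in; L = 9 in.
Weld metal: φR_n = 0.75 × 0.6 × 90 × 0.1767 × 9 = 64.43 kips.
Base metal (shear rupture): φR_n = 0.75 × 0.6 × 70 × 0.3125 × 9 = 88.59 kips.
Governing: weld metal.

φR_n ≈ 64.4 kips (weld metal governs)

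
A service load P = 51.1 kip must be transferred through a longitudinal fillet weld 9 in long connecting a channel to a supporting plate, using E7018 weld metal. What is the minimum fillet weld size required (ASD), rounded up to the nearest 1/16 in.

E70XX → F_EXX = 70 ksi.
Total weld length L = 9 in.
Required throat t_e = P × Ω / (0.6 F_EXX × L) = 51.1 × 2.0 / (0.6 × 70 × 9) = 0.2704 in.
Required leg w = t_e / 0.707 = 0.3824 in → use 7/16 in.

w = 7/16 in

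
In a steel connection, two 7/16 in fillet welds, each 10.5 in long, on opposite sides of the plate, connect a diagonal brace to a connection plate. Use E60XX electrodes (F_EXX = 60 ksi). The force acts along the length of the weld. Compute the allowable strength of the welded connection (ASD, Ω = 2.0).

Effective throat t_e = 0.707 × 0.4375 = 0.3093 in.
Total length L = 21 in; A_we = 0.3093 × 21 = 6.496 in².
F_nw = 0.6 F_EXX = 0.6 × 60 = 36 ksi.
R_n = 36 × 6.496 = 233.8 kip; R_n/Ω = 233.8/2.0 = 116.9 kip.

R_n/Ω ≈ 117 kip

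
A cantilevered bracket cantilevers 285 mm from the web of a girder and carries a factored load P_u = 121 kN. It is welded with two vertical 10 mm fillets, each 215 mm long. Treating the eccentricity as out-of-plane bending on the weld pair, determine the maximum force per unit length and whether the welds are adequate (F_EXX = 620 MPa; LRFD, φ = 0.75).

f_max ≈ 2260 N/mm; NOT adequate

L_w = 2 × 215 = 430 mm; section modulus (unit throat) S = 2 × L²/6 = 15410 mm².
Direct shear f_v = P/L_w = 121×10³/430 = 281.4 N/mm.
Moment M = P × e = 121×10³ × 285 = 34485000 N·mm; bending f_b = M/S = 2238 N/mm.
f_max = √(f_v² + f_b²) = √(281.4² + 2238²) = 2256 N/mm.
φr_n = 0.75 × 0.6 × 620 × (0.707 × 10) = 1973 N/mm → NOT adequate.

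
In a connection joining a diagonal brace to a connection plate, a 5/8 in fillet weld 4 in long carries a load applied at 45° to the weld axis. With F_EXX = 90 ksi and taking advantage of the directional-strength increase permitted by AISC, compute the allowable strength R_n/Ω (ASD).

R_n/Ω ≈ 61.9 kips

t_e = 0.707 × 0.625 = 0.4419 in; A_we = 0.4419 × 4 = 1.767 in².
Directional factor: 1.0 + 0.5 sin^1.5(45°) = 1.297.
F_nw = 0.6 × 90 × 1.297 = 70.05 ksi.
R_n/Ω = (70.05 × 1.767) / 2.0 = 61.91 kips.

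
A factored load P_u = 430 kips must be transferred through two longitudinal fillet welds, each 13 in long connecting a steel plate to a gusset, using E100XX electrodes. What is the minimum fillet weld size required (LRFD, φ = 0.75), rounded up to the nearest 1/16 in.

w = 9/16 in

E100XX → F_EXX = 100 ksi.
Total weld length L = 26 in.
Required throat t_e = P_u / (φ × 0.6 F_EXX × L) = 430 / (0.75 × 0.6 × 100 × 26) = 0.3675 in.
Required leg w = t_e / 0.707 = 0.5198 in → use 9/16 in.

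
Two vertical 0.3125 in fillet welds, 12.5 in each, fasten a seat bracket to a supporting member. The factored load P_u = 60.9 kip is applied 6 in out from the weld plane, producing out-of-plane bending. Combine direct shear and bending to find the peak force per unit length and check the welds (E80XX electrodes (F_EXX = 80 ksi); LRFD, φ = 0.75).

f_max ≈ 7.43 kip/in; adequate

L_w = 2 × 12.5 = 25 in; section modulus (unit throat) S = 2 × L²/6 = 52.08 in².
Direct shear f_v = P/L_w = 60.9/25 = 2.436 kip/in.
Moment M = P × e = 60.9 × 6 = 365.4 kip·in; bending f_b = M/S = 7.016 kip/in.
f_max = √(f_v² + f_b²) = √(2.436² + 7.016²) = 7.427 kip/in.
φr_n = 0.75 × 0.6 × 80 × (0.707 × 0.3125) = 7.954 kip/in → adequate.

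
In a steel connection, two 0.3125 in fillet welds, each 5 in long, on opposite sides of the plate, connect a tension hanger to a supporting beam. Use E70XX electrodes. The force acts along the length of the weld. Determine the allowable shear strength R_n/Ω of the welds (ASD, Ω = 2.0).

R_n/Ω ≈ 46.4 kips

E70XX → F_EXX = 70 ksi.
Effective throat t_e = 0.707 × 0.3125 = 0.2209 in.
Total length L = 10 in; A_we = 0.2209 × 10 = 2.209 in².
F_nw = 0.6 F_EXX = 0.6 × 70 = 42 ksi.
R_n = 42 × 2.209 = 92.79 kips; R_n/Ω = 92.79/2.0 = 46.4 kips.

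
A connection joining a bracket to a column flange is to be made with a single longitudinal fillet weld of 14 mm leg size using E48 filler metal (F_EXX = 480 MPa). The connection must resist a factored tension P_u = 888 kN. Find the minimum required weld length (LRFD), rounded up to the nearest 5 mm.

L = 420 mm

Throat t_e = 0.707 × 14 = 9.898 mm.
φr_n = 0.75 × 0.6 × 480 × 9.898 × 10⁻³ = 2.138 kN/mm.
L_req = P_u / φr_n = 888 / 2.138 = 415.3 mm total.
Round up → use L = 420 mm.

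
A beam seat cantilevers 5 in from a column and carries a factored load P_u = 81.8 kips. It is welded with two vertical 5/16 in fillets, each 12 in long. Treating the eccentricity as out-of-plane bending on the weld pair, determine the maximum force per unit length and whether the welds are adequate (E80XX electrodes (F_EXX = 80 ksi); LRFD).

f_max ≈ 9.18 kip/in; NOT adequate

L_w = 2 × 12 = 24 in; section modulus (unit throat) S = 2 × L²/6 = 48 in².
Direct shear f_v = P/L_w = 81.8/24 = 3.408 kip/in.
Moment M = P × e = 81.8 × 5 = 409 kip·in; bending f_b = M/S = 8.521 kip/in.
f_max = √(f_v² + f_b²) = √(3.408² + 8.521²) = 9.177 kip/in.
φr_n = 0.75 × 0.6 × 80 × (0.707 × 0.3125) = 7.954 kip/in → NOT adequate.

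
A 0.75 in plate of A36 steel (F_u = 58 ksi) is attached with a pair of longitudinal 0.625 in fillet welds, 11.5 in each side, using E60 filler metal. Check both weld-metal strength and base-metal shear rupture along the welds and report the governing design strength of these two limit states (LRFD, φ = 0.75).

E60XX → F_EXX = 60 ksi.
t_e = 0.707 × 0.625 = 0.4419 in; L = 23 in.
Weld metal: φR_n = 0.75 × 0.6 × 60 × 0.4419 × 23 = 274.4 kip.
Base metal (shear rupture): φR_n = 0.75 × 0.6 × 58 × 0.75 × 23 = 450.2 kip.
Governing: weld metal.

φR_n ≈ 274 kip (weld metal governs)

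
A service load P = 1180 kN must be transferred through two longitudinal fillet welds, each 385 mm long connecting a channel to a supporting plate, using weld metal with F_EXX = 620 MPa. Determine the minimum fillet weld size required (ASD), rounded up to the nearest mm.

Total weld length L = 770 mm.
Required throat t_e = P × Ω / (0.6 F_EXX × L) = 1180 × 2.0 / (0.6 × 620 × 770 × 10⁻³) = 8.239 mm.
Required leg w = t_e / 0.707 = 11.65 mm → use 12 mm.

w = 12 mm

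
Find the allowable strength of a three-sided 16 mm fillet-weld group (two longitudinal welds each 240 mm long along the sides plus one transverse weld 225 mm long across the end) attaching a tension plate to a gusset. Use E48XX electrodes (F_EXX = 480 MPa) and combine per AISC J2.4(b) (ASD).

R_n/Ω ≈ 1210 kN

t_e = 0.707 × 16 = 11.31 mm.
R_nwl = 0.6 × 480 × 11.31 × 480 × 10⁻³ = 1564 kN (longitudinal, 2 welds).
R_nwt = 0.6 × 480 × 11.31 × 225 × 10⁻³ = 733 kN (transverse, base value).
(i) R_nwl + R_nwt = 2297 kN; (ii) 0.85 R_nwl + 1.5 R_nwt = 2429 kN.
R_n = max = 2429 kN [governs: (ii)]; R_n/Ω = 1214 kN.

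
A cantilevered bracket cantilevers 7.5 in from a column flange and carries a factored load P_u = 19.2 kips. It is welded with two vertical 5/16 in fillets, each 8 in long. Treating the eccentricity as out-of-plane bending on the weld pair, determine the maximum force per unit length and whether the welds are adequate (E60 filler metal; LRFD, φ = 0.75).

f_max ≈ 6.86 kip/in; NOT adequate

E60XX → F_EXX = 60 ksi.
L_w = 2 × 8 = 16 in; section modulus (unit throat) S = 2 × L²/6 = 21.33 in².
Direct shear f_v = P/L_w = 19.2/16 = 1.2 kip/in.
Moment M = P × e = 19.2 × 7.5 = 144 kip·in; bending f_b = M/S = 6.75 kip/in.
f_max = √(f_v² + f_b²) = √(1.2² + 6.75²) = 6.856 kip/in.
φr_n = 0.75 × 0.6 × 60 × (0.707 × 0.3125) = 5.965 kip/in → NOT adequate.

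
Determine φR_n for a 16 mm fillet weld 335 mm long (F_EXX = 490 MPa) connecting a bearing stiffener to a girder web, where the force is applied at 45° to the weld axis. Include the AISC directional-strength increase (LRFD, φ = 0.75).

φR_n ≈ 1080 kN

t_e = 0.707 × 16 = 11.31 mm; A_we = 11.31 × 335 = 3790 mm².
Directional factor: 1.0 + 0.5 sin^1.5(45°) = 1.297.
F_nw = 0.6 × 490 × 1.297 = 381.4 MPa.
φR_n = 0.75 × 381.4 × 3790 × 10⁻³ = 1084 kN.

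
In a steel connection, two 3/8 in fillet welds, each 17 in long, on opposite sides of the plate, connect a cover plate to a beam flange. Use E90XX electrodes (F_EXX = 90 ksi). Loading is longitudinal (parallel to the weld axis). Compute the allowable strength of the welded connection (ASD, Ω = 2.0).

R_n/Ω ≈ 243 kips

Effective throat t_e = 0.707 × 0.375 = 0.2651 in.
Total length L = 34 in; A_we = 0.2651 × 34 = 9.014 in².
F_nw = 0.6 F_EXX = 0.6 × 90 = 54 ksi.
R_n = 54 × 9.014 = 486.8 kips; R_n/Ω = 486.8/2.0 = 243.4 kips.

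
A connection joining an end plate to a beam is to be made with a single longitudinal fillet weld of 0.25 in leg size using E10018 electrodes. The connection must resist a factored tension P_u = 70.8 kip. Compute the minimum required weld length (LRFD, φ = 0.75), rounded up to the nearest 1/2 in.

E100XX → F_EXX = 100 ksi.
Throat t_e = 0.707 × 0.25 = 0.1767 in.
φr_n = 0.75 × 0.6 × 100 × 0.1767 = 7.954 kip/in.
L_req = P_u / φr_n = 70.8 / 7.954 = 8.901 in total.
Round up → use L = 9 in.

L = 9 in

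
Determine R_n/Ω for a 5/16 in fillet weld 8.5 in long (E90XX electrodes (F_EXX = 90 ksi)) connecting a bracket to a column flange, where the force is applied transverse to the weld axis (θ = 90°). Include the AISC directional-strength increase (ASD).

t_e = 0.707 × 0.3125 = 0.2209 in; A_we = 0.2209 × 8.5 = 1.878 in².
Directional factor: 1.0 + 0.5 sin^1.5(90°) = 1.5.
F_nw = 0.6 × 90 × 1.5 = 81 ksi.
R_n/Ω = (81 × 1.878) / 2.0 = 76.06 kip.

R_n/Ω ≈ 76.1 kip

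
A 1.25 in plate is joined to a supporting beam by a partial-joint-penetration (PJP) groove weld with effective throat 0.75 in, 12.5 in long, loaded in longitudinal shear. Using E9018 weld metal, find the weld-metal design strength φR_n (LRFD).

E90XX → F_EXX = 90 ksi.
Effective throat (given) t_e = 0.75 in.
A_we = 0.75 × 12.5 = 9.375 in².
F_nw = 0.6 F_EXX = 54 ksi.
φR_n = 0.75 × 54 × 9.375 = 379.7 kip.

φR_n ≈ 380 kip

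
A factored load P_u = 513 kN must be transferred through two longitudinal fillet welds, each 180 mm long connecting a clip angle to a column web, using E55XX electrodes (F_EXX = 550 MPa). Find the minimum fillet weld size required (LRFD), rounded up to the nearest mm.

Total weld length L = 360 mm.
Required throat t_e = P_u / (φ × 0.6 F_EXX × L) = 513 / (0.75 × 0.6 × 550 × 360 × 10⁻³) = 5.758 mm.
Required leg w = t_e / 0.707 = 8.144 mm → use 9 mm.

w = 9 mm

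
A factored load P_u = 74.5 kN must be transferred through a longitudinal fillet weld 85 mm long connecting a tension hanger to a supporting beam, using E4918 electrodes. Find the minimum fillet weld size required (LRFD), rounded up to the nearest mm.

E49XX → F_EXX = 490 MPa.
Total weld length L = 85 mm.
Required throat t_e = P_u / (φ × 0.6 F_EXX × L) = 74.5 / (0.75 × 0.6 × 490 × 85 × 10⁻³) = 3.975 mm.
Required leg w = t_e / 0.707 = 5.622 mm → use 6 mm.

w = 6 mm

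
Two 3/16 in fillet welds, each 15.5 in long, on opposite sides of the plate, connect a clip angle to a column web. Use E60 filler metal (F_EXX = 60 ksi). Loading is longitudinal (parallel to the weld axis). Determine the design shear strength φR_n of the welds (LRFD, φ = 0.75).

Effective throat t_e = 0.707 × 0.1875 = 0.1326 in.
Total length L = 31 in; A_we = 0.1326 × 31 = 4.109 in².
F_nw = 0.6 F_EXX = 0.6 × 60 = 36 ksi.
φR_n = 0.75 × 36 × 4.109 = 111 kip.

φR_n ≈ 111 kip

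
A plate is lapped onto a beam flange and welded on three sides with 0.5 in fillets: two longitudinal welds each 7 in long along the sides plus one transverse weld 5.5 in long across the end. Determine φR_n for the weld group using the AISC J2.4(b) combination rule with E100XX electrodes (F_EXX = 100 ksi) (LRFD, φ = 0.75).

φR_n ≈ 321 kip

t_e = 0.707 × 0.5 = 0.3535 in.
R_nwl = 0.6 × 100 × 0.3535 × 14 = 296.9 kip (longitudinal, 2 welds).
R_nwt = 0.6 × 100 × 0.3535 × 5.5 = 116.7 kip (transverse, base value).
(i) R_nwl + R_nwt = 413.6 kip; (ii) 0.85 R_nwl + 1.5 R_nwt = 427.4 kip.
R_n = max = 427.4 kip [governs: (ii)]; φR_n = 320.5 kip.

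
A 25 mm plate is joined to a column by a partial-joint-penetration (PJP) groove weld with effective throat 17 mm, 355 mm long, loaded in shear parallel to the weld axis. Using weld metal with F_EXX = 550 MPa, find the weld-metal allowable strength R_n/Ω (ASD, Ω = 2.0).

Effective throat (given) t_e = 17 mm.
A_we = 17 × 355 = 6035 mm².
F_nw = 0.6 F_EXX = 330 MPa.
R_n/Ω = (330 × 6035) / 2.0 × 10⁻³ = 995.8 kN.

R_n/Ω ≈ 996 kN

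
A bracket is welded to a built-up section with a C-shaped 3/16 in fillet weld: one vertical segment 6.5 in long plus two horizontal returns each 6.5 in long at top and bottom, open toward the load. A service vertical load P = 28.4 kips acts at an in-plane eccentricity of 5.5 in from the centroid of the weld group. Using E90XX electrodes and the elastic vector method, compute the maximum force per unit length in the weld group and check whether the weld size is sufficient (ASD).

E90XX → F_EXX = 90 ksi.
Total weld length L_w = 19.5 in. Treat welds as unit-width lines.
Centroid: x̄ = 2×6.5×3.25 / 19.5 = 2.167 in from the vertical weld.
Polar moment about centroid: J = I_x + I_y = [6.5³/12 + 2×6.5×3.25²] + [6.5×2.167² + 2(6.5³/12 + 6.5×1.083²)] = 251.7 in³.
Direct shear f_v = P/L_w = 28.4 / 19.5 = 1.456 kip/in (vertical).
Torsion M = P·e = 28.4 × 5.5 = 156.2 kip·in.
Critical point at (x, y) = (4.333, 3.25) from centroid. f_tx = M·y/J = 2.017 kip/in; f_ty = M·x/J = 2.689 kip/in.
Resultant f_max = √[f_tx² + (f_v + f_ty)²] = √[2.017² + (1.456 + 2.689)²] = 4.61 kip/in.
Capacity per unit length: r_n/Ω = (1/2.0) × 0.6 × 90 × (0.707 × 0.1875) = 3.579 kip/in.
4.61 > 3.579 → NOT adequate.

f_max ≈ 4.61 kip/in; NOT adequate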